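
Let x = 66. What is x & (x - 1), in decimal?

x = 1000010 = 66
x - 1 = 1000001
AND   = 1000000 = 64
(x & (x - 1) clears the lowest set bit of x.)

64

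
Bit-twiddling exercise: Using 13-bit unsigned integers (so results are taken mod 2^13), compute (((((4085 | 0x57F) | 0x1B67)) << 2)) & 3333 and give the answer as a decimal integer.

3332

4085 = 0111111110101
0x57F = 0010101111111
→ | → 0111111111111 = 4095
0x1B67 = 1101101100111
→ | → 1111111111111 = 8191
→ << 2 (mod 2^13) → 1111111111100 = 8188
3333 = 0110100000101
→ & → 0110100000100 = 3332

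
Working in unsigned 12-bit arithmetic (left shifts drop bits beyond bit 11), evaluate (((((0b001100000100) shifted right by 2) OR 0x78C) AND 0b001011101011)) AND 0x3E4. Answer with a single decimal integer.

704

0b001100000100 = 001100000100
→ shifted right by 2 → 000011000001 = 193
0x78C = 011110001100
→ OR → 011111001101 = 1997
0b001011101011 = 001011101011
→ AND → 001011001001 = 713
0x3E4 = 001111100100
→ AND → 001011000000 = 704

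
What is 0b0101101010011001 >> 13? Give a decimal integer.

2

x = 101101010011001
shift right by 13 → 000000000000010 = 2
(equivalently, floor(23193 / 8192))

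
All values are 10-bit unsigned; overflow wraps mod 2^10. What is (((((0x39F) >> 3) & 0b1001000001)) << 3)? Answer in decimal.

520

0x39F = 1110011111
→ >> 3 → 0001110011 = 115
0b1001000001 = 1001000001
→ & → 0001000001 = 65
→ << 3 (mod 2^10) → 1000001000 = 520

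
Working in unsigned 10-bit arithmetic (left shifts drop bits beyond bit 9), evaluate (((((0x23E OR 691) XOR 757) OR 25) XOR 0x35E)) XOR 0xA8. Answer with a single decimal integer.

941

0x23E = 1000111110
691 = 1010110011
→ OR → 1010111111 = 703
757 = 1011110101
→ XOR → 0001001010 = 74
25 = 0000011001
→ OR → 0001011011 = 91
0x35E = 1101011110
→ XOR → 1100000101 = 773
0xA8 = 0010101000
→ XOR → 1110101101 = 941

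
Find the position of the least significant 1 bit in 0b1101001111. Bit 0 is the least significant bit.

0

0b1101001111 = 1101001111
Trailing zeros: 0, so the lowest set bit is bit 0 (value 1).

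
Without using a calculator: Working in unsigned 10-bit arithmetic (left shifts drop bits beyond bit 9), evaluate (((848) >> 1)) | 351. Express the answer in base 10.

511

848 = 1101010000
→ >> 1 → 0110101000 = 424
351 = 0101011111
→ | → 0111111111 = 511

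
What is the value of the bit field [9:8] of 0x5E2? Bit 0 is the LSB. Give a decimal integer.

v = 10111100010
Shift right by 8: 101
Mask low 2 bits: 01 = 1

1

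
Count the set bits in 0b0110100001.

4

n = 110100001
Count the 1s: 1 + 1 + 1 + 1 = 4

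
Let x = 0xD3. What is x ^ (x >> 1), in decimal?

186

x = 11010011 = 211
x>>1 = 01101001
XOR  = 10111010 = 186
(x ^ (x >> 1) gives the standard binary-reflected Gray code of x.)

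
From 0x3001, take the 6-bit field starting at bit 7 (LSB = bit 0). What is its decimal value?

v = 11000000000001
Shift right by 7: 1100000
Mask low 6 bits: 100000 = 32

32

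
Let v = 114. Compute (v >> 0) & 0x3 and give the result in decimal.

v = 0001110010
Shift right by 0: 0001110010
Mask low 2 bits: 10 = 2

2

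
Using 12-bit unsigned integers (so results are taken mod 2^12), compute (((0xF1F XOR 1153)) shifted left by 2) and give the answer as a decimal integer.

3704

0xF1F = 111100011111
1153 = 010010000001
→ XOR → 101110011110 = 2974
→ shifted left by 2 (mod 2^12) → 111001111000 = 3704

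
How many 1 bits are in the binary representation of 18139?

18139 = 100011011011011
Count the 1s: 1 + 1 + 1 + 1 + 1 + 1 + 1 + 1 + 1 = 9

9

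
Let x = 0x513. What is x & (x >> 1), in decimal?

x = 10100010011 = 1299
x>>1 = 01010001001
AND  = 00000000001 = 1
(x & (x >> 1) has a 1 wherever x has two consecutive 1 bits.)

1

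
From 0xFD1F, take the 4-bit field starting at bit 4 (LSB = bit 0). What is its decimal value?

1

v = 1111110100011111
Shift right by 4: 111111010001
Mask low 4 bits: 0001 = 1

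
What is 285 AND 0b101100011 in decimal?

257

285 = 100011101
b = 101100011
AND → 100000001 = 257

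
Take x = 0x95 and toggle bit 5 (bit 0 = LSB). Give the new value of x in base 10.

x = 0010010101
bit 5 is currently 0; toggle it via x ^ (1 << 5) = x ^ 32
→ 0010110101 = 181

181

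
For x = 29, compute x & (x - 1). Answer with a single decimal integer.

28

x = 11101 = 29
x - 1 = 11100
AND   = 11100 = 28
(x & (x - 1) clears the lowest set bit of x.)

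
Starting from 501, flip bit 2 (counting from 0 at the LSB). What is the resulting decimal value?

x = 0111110101
bit 2 is currently 1; toggle it via x ^ (1 << 2) = x ^ 4
→ 0111110001 = 497

497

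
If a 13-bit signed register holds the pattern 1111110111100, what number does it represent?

-68

pattern = 1111110111100 (MSB is 1 ⇒ negative)
Invert: 0000001000011, add 1 → 0000001000100 = 68, so the value is -68.
(Equivalently: 8124 - 2^13 = 8124 - 8192 = -68.)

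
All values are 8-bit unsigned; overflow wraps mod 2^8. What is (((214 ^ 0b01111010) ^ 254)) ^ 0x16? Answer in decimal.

214 = 11010110
0b01111010 = 01111010
→ ^ → 10101100 = 172
254 = 11111110
→ ^ → 01010010 = 82
0x16 = 00010110
→ ^ → 01000100 = 68

68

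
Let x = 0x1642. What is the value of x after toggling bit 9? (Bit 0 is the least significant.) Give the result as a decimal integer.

5186

x = 1011001000010
bit 9 is currently 1; toggle it via x ^ (1 << 9) = x ^ 512
→ 1010001000010 = 5186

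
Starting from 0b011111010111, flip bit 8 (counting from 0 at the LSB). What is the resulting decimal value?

x = 011111010111
bit 8 is currently 1; toggle it via x ^ (1 << 8) = x ^ 256
→ 011011010111 = 1751

1751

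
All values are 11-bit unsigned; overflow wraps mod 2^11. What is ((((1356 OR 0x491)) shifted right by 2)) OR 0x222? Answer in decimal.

887

1356 = 10101001100
0x491 = 10010010001
→ OR → 10111011101 = 1501
→ shifted right by 2 → 00101110111 = 375
0x222 = 01000100010
→ OR → 01101110111 = 887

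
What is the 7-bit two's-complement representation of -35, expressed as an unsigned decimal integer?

93

35 in 7 bits: 0100011
Invert: 1011100
Add 1:  1011101 = 93
(Check: 2^7 - 35 = 128 - 35 = 93.)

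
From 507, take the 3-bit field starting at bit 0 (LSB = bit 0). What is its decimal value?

v = 0111111011
Shift right by 0: 0111111011
Mask low 3 bits: 011 = 3

3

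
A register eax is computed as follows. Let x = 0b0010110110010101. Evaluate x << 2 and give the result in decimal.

46676

x = 0010110110010101
shift left by 2 → 1011011001010100 = 46676
(equivalently, 11669 × 2^2 = 11669 × 4)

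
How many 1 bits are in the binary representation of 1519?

1519 = 10111101111
Count the 1s: 1 + 1 + 1 + 1 + 1 + 1 + 1 + 1 + 1 = 9

9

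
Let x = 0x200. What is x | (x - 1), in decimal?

1023

x = 1000000000 = 512
x - 1 = 0111111111
OR    = 1111111111 = 1023
(x | (x - 1) sets all bits below the lowest set bit.)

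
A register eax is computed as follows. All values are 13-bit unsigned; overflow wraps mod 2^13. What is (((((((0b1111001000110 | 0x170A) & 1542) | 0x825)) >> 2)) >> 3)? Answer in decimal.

113

0b1111001000110 = 1111001000110
0x170A = 1011100001010
→ | → 1111101001110 = 8014
1542 = 0011000000110
→ & → 0011000000110 = 1542
0x825 = 0100000100101
→ | → 0111000100111 = 3623
→ >> 2 → 0001110001001 = 905
→ >> 3 → 0000001110001 = 113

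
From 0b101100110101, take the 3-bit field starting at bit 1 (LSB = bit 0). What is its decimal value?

2

v = 101100110101
Shift right by 1: 10110011010
Mask low 3 bits: 010 = 2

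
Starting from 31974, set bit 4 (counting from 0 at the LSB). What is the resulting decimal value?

x = 111110011100110
bit 4 is currently 0; set it via x | (1 << 4) = x | 16
→ 111110011110110 = 31990

31990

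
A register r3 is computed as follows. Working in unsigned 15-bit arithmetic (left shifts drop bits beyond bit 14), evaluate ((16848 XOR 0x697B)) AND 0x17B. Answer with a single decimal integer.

16848 = 100000111010000
0x697B = 110100101111011
→ XOR → 010100010101011 = 10411
0x17B = 000000101111011
→ AND → 000000000101011 = 43

43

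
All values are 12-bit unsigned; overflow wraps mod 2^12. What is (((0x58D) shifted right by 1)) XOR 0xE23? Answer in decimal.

3301

0x58D = 010110001101
→ shifted right by 1 → 001011000110 = 710
0xE23 = 111000100011
→ XOR → 110011100101 = 3301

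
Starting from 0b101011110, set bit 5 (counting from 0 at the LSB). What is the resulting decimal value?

x = 101011110
bit 5 is currently 0; set it via x | (1 << 5) = x | 32
→ 101111110 = 382

382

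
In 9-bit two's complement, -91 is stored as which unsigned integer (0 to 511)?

421

91 in 9 bits: 001011011
Invert: 110100100
Add 1:  110100101 = 421
(Check: 2^9 - 91 = 512 - 91 = 421.)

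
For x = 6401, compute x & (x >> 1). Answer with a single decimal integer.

x = 1100100000001 = 6401
x>>1 = 0110010000000
AND  = 0100000000000 = 2048
(x & (x >> 1) has a 1 wherever x has two consecutive 1 bits.)

2048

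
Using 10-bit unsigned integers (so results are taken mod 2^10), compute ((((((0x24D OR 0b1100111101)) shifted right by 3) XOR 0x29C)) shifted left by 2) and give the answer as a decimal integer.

0x24D = 1001001101
0b1100111101 = 1100111101
→ OR → 1101111101 = 893
→ shifted right by 3 → 0001101111 = 111
0x29C = 1010011100
→ XOR → 1011110011 = 755
→ shifted left by 2 (mod 2^10) → 1111001100 = 972

972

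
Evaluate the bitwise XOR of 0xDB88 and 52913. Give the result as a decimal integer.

0xDB88 = 1101101110001000
52913 = 1100111010110001
XOR → 0001010100111001 = 5433

5433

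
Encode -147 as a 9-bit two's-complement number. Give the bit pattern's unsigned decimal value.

365

147 in 9 bits: 010010011
Invert: 101101100
Add 1:  101101101 = 365
(Check: 2^9 - 147 = 512 - 147 = 365.)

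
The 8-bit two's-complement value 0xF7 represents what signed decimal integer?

pattern = 11110111 (MSB is 1 ⇒ negative)
Invert: 00001000, add 1 → 00001001 = 9, so the value is -9.
(Equivalently: 247 - 2^8 = 247 - 256 = -9.)

-9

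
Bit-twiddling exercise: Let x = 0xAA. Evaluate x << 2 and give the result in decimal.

680

0xAA = 0010101010
shift left by 2 → 1010101000 = 680
(equivalently, 170 × 2^2 = 170 × 4)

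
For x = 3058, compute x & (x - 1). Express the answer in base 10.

3056

x = 101111110010 = 3058
x - 1 = 101111110001
AND   = 101111110000 = 3056
(x & (x - 1) clears the lowest set bit of x.)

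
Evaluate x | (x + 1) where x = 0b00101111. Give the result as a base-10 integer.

x = 101111 = 47
x + 1 = 110000
OR    = 111111 = 63
(x | (x + 1) sets the lowest cleared bit.)

63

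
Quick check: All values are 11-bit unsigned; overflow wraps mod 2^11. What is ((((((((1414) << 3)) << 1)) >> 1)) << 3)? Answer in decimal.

1414 = 10110000110
→ << 3 (mod 2^11) → 10000110000 = 1072
→ << 1 (mod 2^11) → 00001100000 = 96
→ >> 1 → 00000110000 = 48
→ << 3 (mod 2^11) → 00110000000 = 384

384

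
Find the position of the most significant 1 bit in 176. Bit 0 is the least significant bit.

176 = 10110000
The topmost 1 is at position 7 (since 2^7 = 128 ≤ 176 < 256).

7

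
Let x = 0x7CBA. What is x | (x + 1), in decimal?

x = 111110010111010 = 31930
x + 1 = 111110010111011
OR    = 111110010111011 = 31931
(x | (x + 1) sets the lowest cleared bit.)

31931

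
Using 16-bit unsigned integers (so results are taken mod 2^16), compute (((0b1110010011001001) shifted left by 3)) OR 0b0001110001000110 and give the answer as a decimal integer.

0b1110010011001001 = 1110010011001001
→ shifted left by 3 (mod 2^16) → 0010011001001000 = 9800
0b0001110001000110 = 0001110001000110
→ OR → 0011111001001110 = 15950

15950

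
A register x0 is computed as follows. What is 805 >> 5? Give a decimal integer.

25

805 = 1100100101
shift right by 5 → 0000011001 = 25
(equivalently, floor(805 / 32))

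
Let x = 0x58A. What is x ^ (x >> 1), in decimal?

1871

x = 10110001010 = 1418
x>>1 = 01011000101
XOR  = 11101001111 = 1871
(x ^ (x >> 1) gives the standard binary-reflected Gray code of x.)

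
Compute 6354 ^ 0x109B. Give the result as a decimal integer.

6354 = 1100011010010
0x109B = 1000010011011
XOR → 0100001001001 = 2121

2121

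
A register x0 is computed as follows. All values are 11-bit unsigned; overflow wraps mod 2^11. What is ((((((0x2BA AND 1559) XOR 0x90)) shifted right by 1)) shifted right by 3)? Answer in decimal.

0x2BA = 01010111010
1559 = 11000010111
→ AND → 01000010010 = 530
0x90 = 00010010000
→ XOR → 01010000010 = 642
→ shifted right by 1 → 00101000001 = 321
→ shifted right by 3 → 00000101000 = 40

40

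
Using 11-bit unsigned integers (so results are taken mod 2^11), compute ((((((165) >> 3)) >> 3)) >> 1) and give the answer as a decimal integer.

165 = 00010100101
→ >> 3 → 00000010100 = 20
→ >> 3 → 00000000010 = 2
→ >> 1 → 00000000001 = 1

1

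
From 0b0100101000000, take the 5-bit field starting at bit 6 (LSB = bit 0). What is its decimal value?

v = 0100101000000
Shift right by 6: 0100101
Mask low 5 bits: 00101 = 5

5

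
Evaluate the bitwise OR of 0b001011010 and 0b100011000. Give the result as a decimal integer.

346

a = 001011010
b = 100011000
 OR → 101011010 = 346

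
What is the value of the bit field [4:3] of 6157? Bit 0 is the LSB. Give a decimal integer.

v = 1100000001101
Shift right by 3: 1100000001
Mask low 2 bits: 01 = 1

1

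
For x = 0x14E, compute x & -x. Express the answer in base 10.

2

x = 101001110 = 334
-x (two's complement) = …010110010
AND   = 000000010 = 2
(x & -x isolates the lowest set bit of x.)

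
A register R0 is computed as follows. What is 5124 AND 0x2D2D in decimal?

1028

5124 = 01010000000100
0x2D2D = 10110100101101
AND → 00010000000100 = 1028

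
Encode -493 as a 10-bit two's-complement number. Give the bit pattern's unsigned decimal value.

531

493 in 10 bits: 0111101101
Invert: 1000010010
Add 1:  1000010011 = 531
(Check: 2^10 - 493 = 1024 - 493 = 531.)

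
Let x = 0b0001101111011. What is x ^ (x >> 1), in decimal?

710

x = 1101111011 = 891
x>>1 = 0110111101
XOR  = 1011000110 = 710
(x ^ (x >> 1) gives the standard binary-reflected Gray code of x.)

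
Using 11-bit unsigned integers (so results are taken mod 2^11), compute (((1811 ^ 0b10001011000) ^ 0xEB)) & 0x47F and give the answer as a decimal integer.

1811 = 11100010011
0b10001011000 = 10001011000
→ ^ → 01101001011 = 843
0xEB = 00011101011
→ ^ → 01110100000 = 928
0x47F = 10001111111
→ & → 00000100000 = 32

32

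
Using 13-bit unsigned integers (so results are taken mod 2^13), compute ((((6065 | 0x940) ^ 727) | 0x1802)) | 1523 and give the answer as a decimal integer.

6065 = 1011110110001
0x940 = 0100101000000
→ | → 1111111110001 = 8177
727 = 0001011010111
→ ^ → 1110100100110 = 7462
0x1802 = 1100000000010
→ | → 1110100100110 = 7462
1523 = 0010111110011
→ | → 1110111110111 = 7671

7671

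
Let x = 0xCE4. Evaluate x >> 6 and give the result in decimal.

51

0xCE4 = 110011100100
shift right by 6 → 000000110011 = 51
(equivalently, floor(3300 / 64))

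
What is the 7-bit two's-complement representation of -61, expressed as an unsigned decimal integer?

61 in 7 bits: 0111101
Invert: 1000010
Add 1:  1000011 = 67
(Check: 2^7 - 61 = 128 - 61 = 67.)

67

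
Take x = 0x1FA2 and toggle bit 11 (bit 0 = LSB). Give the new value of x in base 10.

6050

x = 01111110100010
bit 11 is currently 1; toggle it via x ^ (1 << 11) = x ^ 2048
→ 01011110100010 = 6050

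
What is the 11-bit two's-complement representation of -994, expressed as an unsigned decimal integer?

994 in 11 bits: 01111100010
Invert: 10000011101
Add 1:  10000011110 = 1054
(Check: 2^11 - 994 = 2048 - 994 = 1054.)

1054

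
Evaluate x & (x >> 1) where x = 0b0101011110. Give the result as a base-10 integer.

x = 101011110 = 350
x>>1 = 010101111
AND  = 000001110 = 14
(x & (x >> 1) has a 1 wherever x has two consecutive 1 bits.)

14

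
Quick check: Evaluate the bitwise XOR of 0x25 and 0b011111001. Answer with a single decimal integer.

220

0x25 = 00100101
b = 11111001
XOR → 11011100 = 220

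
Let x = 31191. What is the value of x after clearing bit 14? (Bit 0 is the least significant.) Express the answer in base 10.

14807

x = 0111100111010111
bit 14 is currently 1; clear it via x & ~(1 << 14) = x & ~16384
→ 0011100111010111 = 14807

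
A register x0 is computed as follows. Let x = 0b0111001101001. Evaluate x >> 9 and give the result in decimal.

x = 111001101001
shift right by 9 → 000000000111 = 7
(equivalently, floor(3689 / 512))

7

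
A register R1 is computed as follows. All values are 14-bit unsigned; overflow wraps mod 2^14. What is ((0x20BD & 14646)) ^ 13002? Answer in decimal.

4862

0x20BD = 10000010111101
14646 = 11100100110110
→ & → 10000000110100 = 8244
13002 = 11001011001010
→ ^ → 01001011111110 = 4862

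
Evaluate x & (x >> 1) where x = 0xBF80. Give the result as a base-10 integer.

x = 1011111110000000 = 49024
x>>1 = 0101111111000000
AND  = 0001111110000000 = 8064
(x & (x >> 1) has a 1 wherever x has two consecutive 1 bits.)

8064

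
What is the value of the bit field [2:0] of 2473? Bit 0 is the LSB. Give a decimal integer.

v = 100110101001
Shift right by 0: 100110101001
Mask low 3 bits: 001 = 1

1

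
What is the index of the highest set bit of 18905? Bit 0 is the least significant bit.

18905 = 100100111011001
The topmost 1 is at position 14 (since 2^14 = 16384 ≤ 18905 < 32768).

14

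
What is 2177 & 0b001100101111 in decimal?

1

2177 = 100010000001
b = 001100101111
AND → 000000000001 = 1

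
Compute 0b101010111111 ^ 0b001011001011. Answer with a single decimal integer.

a = 101010111111
b = 001011001011
XOR → 100001110100 = 2164

2164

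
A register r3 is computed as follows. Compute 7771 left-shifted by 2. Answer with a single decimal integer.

7771 = 001111001011011
shift left by 2 → 111100101101100 = 31084
(equivalently, 7771 × 2^2 = 7771 × 4)

31084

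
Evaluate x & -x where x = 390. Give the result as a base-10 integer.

x = 110000110 = 390
-x (two's complement) = …001111010
AND   = 000000010 = 2
(x & -x isolates the lowest set bit of x.)

2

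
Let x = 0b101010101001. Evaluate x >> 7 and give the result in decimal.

21

x = 101010101001
shift right by 7 → 000000010101 = 21
(equivalently, floor(2729 / 128))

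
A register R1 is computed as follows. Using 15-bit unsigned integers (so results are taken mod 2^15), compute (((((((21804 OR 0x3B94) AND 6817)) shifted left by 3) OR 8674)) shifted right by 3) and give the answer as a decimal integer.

21804 = 101010100101100
0x3B94 = 011101110010100
→ OR → 111111110111100 = 32700
6817 = 001101010100001
→ AND → 001101010100000 = 6816
→ shifted left by 3 (mod 2^15) → 101010100000000 = 21760
8674 = 010000111100010
→ OR → 111010111100010 = 30178
→ shifted right by 3 → 000111010111100 = 3772

3772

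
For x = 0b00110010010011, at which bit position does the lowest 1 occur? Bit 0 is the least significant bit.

0b00110010010011 = 110010010011
Trailing zeros: 0, so the lowest set bit is bit 0 (value 1).

0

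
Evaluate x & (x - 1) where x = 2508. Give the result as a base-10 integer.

2504

x = 100111001100 = 2508
x - 1 = 100111001011
AND   = 100111001000 = 2504
(x & (x - 1) clears the lowest set bit of x.)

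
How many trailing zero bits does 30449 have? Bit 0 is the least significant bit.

0

30449 = 111011011110001
Trailing zeros: 0, so the lowest set bit is bit 0 (value 1).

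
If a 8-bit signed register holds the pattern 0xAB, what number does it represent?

-85

pattern = 10101011 (MSB is 1 ⇒ negative)
Invert: 01010100, add 1 → 01010101 = 85, so the value is -85.
(Equivalently: 171 - 2^8 = 171 - 256 = -85.)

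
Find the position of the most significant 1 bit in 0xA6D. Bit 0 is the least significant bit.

11

0xA6D = 101001101101
The topmost 1 is at position 11 (since 2^11 = 2048 ≤ 2669 < 4096).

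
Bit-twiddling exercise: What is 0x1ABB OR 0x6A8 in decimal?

0x1ABB = 1101010111011
0x6A8 = 0011010101000
 OR → 1111010111011 = 7867

7867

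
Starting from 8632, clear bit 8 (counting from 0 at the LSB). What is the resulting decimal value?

8376

x = 10000110111000
bit 8 is currently 1; clear it via x & ~(1 << 8) = x & ~256
→ 10000010111000 = 8376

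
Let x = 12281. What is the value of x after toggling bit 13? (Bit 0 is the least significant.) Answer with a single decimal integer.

4089

x = 10111111111001
bit 13 is currently 1; toggle it via x ^ (1 << 13) = x ^ 8192
→ 00111111111001 = 4089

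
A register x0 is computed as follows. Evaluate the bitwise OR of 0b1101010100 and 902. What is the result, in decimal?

982

a = 1101010100
902 = 1110000110
 OR → 1111010110 = 982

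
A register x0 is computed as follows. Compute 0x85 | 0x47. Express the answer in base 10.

199

0x85 = 10000101
0x47 = 01000111
 OR → 11000111 = 199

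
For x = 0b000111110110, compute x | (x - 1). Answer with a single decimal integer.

503

x = 111110110 = 502
x - 1 = 111110101
OR    = 111110111 = 503
(x | (x - 1) sets all bits below the lowest set bit.)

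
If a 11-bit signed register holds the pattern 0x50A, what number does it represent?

pattern = 10100001010 (MSB is 1 ⇒ negative)
Invert: 01011110101, add 1 → 01011110110 = 758, so the value is -758.
(Equivalently: 1290 - 2^11 = 1290 - 2048 = -758.)

-758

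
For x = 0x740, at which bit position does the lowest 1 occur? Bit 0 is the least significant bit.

6

0x740 = 11101000000
Trailing zeros: 6, so the lowest set bit is bit 6 (value 64).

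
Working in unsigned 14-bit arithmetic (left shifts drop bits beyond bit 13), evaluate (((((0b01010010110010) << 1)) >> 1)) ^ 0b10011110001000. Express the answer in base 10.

13114

0b01010010110010 = 01010010110010
→ << 1 (mod 2^14) → 10100101100100 = 10596
→ >> 1 → 01010010110010 = 5298
0b10011110001000 = 10011110001000
→ ^ → 11001100111010 = 13114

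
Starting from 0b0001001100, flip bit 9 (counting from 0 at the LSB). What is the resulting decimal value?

x = 0001001100
bit 9 is currently 0; toggle it via x ^ (1 << 9) = x ^ 512
→ 1001001100 = 588

588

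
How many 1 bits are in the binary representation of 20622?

6

20622 = 101000010001110
Count the 1s: 1 + 1 + 1 + 1 + 1 + 1 = 6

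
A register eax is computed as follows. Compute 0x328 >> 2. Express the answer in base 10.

0x328 = 1100101000
shift right by 2 → 0011001010 = 202
(equivalently, floor(808 / 4))

202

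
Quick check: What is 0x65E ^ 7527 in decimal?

6969

0x65E = 0011001011110
7527 = 1110101100111
XOR → 1101100111001 = 6969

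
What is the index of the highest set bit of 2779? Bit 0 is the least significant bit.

11

2779 = 101011011011
The topmost 1 is at position 11 (since 2^11 = 2048 ≤ 2779 < 4096).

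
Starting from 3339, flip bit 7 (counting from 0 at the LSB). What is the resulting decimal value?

3467

x = 110100001011
bit 7 is currently 0; toggle it via x ^ (1 << 7) = x ^ 128
→ 110110001011 = 3467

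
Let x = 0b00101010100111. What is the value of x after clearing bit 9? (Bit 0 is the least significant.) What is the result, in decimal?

2215

x = 00101010100111
bit 9 is currently 1; clear it via x & ~(1 << 9) = x & ~512
→ 00100010100111 = 2215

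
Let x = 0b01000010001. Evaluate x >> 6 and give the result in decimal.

x = 1000010001
shift right by 6 → 0000001000 = 8
(equivalently, floor(529 / 64))

8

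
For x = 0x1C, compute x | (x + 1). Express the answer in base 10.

29

x = 11100 = 28
x + 1 = 11101
OR    = 11101 = 29
(x | (x + 1) sets the lowest cleared bit.)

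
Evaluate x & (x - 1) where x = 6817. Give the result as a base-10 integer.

x = 1101010100001 = 6817
x - 1 = 1101010100000
AND   = 1101010100000 = 6816
(x & (x - 1) clears the lowest set bit of x.)

6816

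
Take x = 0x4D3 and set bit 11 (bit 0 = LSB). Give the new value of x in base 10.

3283

x = 00010011010011
bit 11 is currently 0; set it via x | (1 << 11) = x | 2048
→ 00110011010011 = 3283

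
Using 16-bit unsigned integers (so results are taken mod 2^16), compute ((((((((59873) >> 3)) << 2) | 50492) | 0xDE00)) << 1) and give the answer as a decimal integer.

59873 = 1110100111100001
→ >> 3 → 0001110100111100 = 7484
→ << 2 (mod 2^16) → 0111010011110000 = 29936
50492 = 1100010100111100
→ | → 1111010111111100 = 62972
0xDE00 = 1101111000000000
→ | → 1111111111111100 = 65532
→ << 1 (mod 2^16) → 1111111111111000 = 65528

65528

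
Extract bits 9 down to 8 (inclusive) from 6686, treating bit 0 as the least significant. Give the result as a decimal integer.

2

v = 1101000011110
Shift right by 8: 11010
Mask low 2 bits: 10 = 2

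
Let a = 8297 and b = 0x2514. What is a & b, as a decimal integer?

8192

8297 = 10000001101001
0x2514 = 10010100010100
AND → 10000000000000 = 8192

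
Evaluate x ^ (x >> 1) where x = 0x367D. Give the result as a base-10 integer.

11587

x = 11011001111101 = 13949
x>>1 = 01101100111110
XOR  = 10110101000011 = 11587
(x ^ (x >> 1) gives the standard binary-reflected Gray code of x.)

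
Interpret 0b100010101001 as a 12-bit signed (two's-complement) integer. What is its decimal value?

-1879

pattern = 100010101001 (MSB is 1 ⇒ negative)
Invert: 011101010110, add 1 → 011101010111 = 1879, so the value is -1879.
(Equivalently: 2217 - 2^12 = 2217 - 4096 = -1879.)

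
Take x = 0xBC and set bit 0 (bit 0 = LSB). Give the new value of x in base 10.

x = 010111100
bit 0 is currently 0; set it via x | (1 << 0) = x | 1
→ 010111101 = 189

189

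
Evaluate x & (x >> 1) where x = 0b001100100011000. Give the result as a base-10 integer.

2056

x = 1100100011000 = 6424
x>>1 = 0110010001100
AND  = 0100000001000 = 2056
(x & (x >> 1) has a 1 wherever x has two consecutive 1 bits.)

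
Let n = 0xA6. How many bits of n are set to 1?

4

0xA6 = 10100110
Count the 1s: 1 + 1 + 1 + 1 = 4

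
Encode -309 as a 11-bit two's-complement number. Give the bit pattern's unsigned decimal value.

1739

309 in 11 bits: 00100110101
Invert: 11011001010
Add 1:  11011001011 = 1739
(Check: 2^11 - 309 = 2048 - 309 = 1739.)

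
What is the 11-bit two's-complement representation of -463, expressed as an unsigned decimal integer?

1585

463 in 11 bits: 00111001111
Invert: 11000110000
Add 1:  11000110001 = 1585
(Check: 2^11 - 463 = 2048 - 463 = 1585.)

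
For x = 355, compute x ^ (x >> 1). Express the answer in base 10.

x = 101100011 = 355
x>>1 = 010110001
XOR  = 111010010 = 466
(x ^ (x >> 1) gives the standard binary-reflected Gray code of x.)

466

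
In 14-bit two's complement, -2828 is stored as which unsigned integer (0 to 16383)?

2828 in 14 bits: 00101100001100
Invert: 11010011110011
Add 1:  11010011110100 = 13556
(Check: 2^14 - 2828 = 16384 - 2828 = 13556.)

13556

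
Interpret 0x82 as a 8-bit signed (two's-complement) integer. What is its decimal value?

-126

pattern = 10000010 (MSB is 1 ⇒ negative)
Invert: 01111101, add 1 → 01111110 = 126, so the value is -126.
(Equivalently: 130 - 2^8 = 130 - 256 = -126.)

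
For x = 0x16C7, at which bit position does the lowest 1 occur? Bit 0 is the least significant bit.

0

0x16C7 = 1011011000111
Trailing zeros: 0, so the lowest set bit is bit 0 (value 1).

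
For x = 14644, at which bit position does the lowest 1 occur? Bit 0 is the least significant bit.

14644 = 11100100110100
Trailing zeros: 2, so the lowest set bit is bit 2 (value 4).

2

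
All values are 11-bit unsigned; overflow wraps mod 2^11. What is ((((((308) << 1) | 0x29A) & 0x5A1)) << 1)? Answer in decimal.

320

308 = 00100110100
→ << 1 (mod 2^11) → 01001101000 = 616
0x29A = 01010011010
→ | → 01011111010 = 762
0x5A1 = 10110100001
→ & → 00010100000 = 160
→ << 1 (mod 2^11) → 00101000000 = 320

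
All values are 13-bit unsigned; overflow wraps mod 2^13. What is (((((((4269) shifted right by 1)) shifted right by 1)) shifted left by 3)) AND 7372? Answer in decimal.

4269 = 1000010101101
→ shifted right by 1 → 0100001010110 = 2134
→ shifted right by 1 → 0010000101011 = 1067
→ shifted left by 3 (mod 2^13) → 0000101011000 = 344
7372 = 1110011001100
→ AND → 0000001001000 = 72

72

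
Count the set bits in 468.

468 = 111010100
Count the 1s: 1 + 1 + 1 + 1 + 1 = 5

5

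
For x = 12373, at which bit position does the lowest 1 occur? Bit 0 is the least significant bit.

0

12373 = 11000001010101
Trailing zeros: 0, so the lowest set bit is bit 0 (value 1).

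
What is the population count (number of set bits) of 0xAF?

0xAF = 10101111
Count the 1s: 1 + 1 + 1 + 1 + 1 + 1 = 6

6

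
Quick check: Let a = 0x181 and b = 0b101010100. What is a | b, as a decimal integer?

469

0x181 = 110000001
b = 101010100
 OR → 111010101 = 469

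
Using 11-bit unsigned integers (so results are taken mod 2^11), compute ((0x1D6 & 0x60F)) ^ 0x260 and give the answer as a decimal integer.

614

0x1D6 = 00111010110
0x60F = 11000001111
→ & → 00000000110 = 6
0x260 = 01001100000
→ ^ → 01001100110 = 614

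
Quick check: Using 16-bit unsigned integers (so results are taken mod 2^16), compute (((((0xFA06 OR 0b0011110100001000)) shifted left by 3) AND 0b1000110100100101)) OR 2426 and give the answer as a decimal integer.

35194

0xFA06 = 1111101000000110
0b0011110100001000 = 0011110100001000
→ OR → 1111111100001110 = 65294
→ shifted left by 3 (mod 2^16) → 1111100001110000 = 63600
0b1000110100100101 = 1000110100100101
→ AND → 1000100000100000 = 34848
2426 = 0000100101111010
→ OR → 1000100101111010 = 35194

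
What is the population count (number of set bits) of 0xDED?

9

0xDED = 110111101101
Count the 1s: 1 + 1 + 1 + 1 + 1 + 1 + 1 + 1 + 1 = 9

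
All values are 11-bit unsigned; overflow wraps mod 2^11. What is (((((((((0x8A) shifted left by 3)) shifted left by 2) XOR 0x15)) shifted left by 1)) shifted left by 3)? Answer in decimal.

1360

0x8A = 00010001010
→ shifted left by 3 (mod 2^11) → 10001010000 = 1104
→ shifted left by 2 (mod 2^11) → 00101000000 = 320
0x15 = 00000010101
→ XOR → 00101010101 = 341
→ shifted left by 1 (mod 2^11) → 01010101010 = 682
→ shifted left by 3 (mod 2^11) → 10101010000 = 1360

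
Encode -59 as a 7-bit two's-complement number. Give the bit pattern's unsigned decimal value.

69

59 in 7 bits: 0111011
Invert: 1000100
Add 1:  1000101 = 69
(Check: 2^7 - 59 = 128 - 59 = 69.)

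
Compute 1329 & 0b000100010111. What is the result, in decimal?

1329 = 10100110001
b = 00100010111
AND → 00100010001 = 273

273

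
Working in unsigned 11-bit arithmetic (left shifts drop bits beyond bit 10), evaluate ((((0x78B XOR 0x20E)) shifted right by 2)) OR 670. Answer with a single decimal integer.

0x78B = 11110001011
0x20E = 01000001110
→ XOR → 10110000101 = 1413
→ shifted right by 2 → 00101100001 = 353
670 = 01010011110
→ OR → 01111111111 = 1023

1023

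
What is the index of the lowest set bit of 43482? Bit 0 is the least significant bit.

43482 = 1010100111011010
Trailing zeros: 1, so the lowest set bit is bit 1 (value 2).

1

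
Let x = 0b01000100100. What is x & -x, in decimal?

x = 1000100100 = 548
-x (two's complement) = …0111011100
AND   = 0000000100 = 4
(x & -x isolates the lowest set bit of x.)

4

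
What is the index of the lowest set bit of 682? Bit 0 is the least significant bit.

682 = 1010101010
Trailing zeros: 1, so the lowest set bit is bit 1 (value 2).

1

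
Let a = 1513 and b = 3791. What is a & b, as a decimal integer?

1225

1513 = 010111101001
3791 = 111011001111
AND → 010011001001 = 1225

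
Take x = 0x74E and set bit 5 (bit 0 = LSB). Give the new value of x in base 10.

x = 11101001110
bit 5 is currently 0; set it via x | (1 << 5) = x | 32
→ 11101101110 = 1902

1902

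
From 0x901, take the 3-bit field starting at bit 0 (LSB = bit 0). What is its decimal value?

v = 0100100000001
Shift right by 0: 0100100000001
Mask low 3 bits: 001 = 1

1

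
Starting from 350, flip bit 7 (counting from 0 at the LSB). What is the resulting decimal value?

x = 000101011110
bit 7 is currently 0; toggle it via x ^ (1 << 7) = x ^ 128
→ 000111011110 = 478

478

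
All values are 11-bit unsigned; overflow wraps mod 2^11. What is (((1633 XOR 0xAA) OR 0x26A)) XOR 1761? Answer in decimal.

10

1633 = 11001100001
0xAA = 00010101010
→ XOR → 11011001011 = 1739
0x26A = 01001101010
→ OR → 11011101011 = 1771
1761 = 11011100001
→ XOR → 00000001010 = 10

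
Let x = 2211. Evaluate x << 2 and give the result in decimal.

2211 = 00100010100011
shift left by 2 → 10001010001100 = 8844
(equivalently, 2211 × 2^2 = 2211 × 4)

8844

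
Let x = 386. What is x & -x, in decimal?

2

x = 110000010 = 386
-x (two's complement) = …001111110
AND   = 000000010 = 2
(x & -x isolates the lowest set bit of x.)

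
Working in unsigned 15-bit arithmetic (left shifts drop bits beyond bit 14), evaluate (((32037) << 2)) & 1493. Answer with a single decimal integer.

1172

32037 = 111110100100101
→ << 2 (mod 2^15) → 111010010010100 = 29844
1493 = 000010111010101
→ & → 000010010010100 = 1172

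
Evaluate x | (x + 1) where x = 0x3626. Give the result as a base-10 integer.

x = 11011000100110 = 13862
x + 1 = 11011000100111
OR    = 11011000100111 = 13863
(x | (x + 1) sets the lowest cleared bit.)

13863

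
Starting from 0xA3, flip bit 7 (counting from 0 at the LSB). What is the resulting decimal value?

35

x = 00010100011
bit 7 is currently 1; toggle it via x ^ (1 << 7) = x ^ 128
→ 00000100011 = 35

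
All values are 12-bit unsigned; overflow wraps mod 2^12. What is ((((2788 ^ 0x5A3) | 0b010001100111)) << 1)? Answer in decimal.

3790

2788 = 101011100100
0x5A3 = 010110100011
→ ^ → 111101000111 = 3911
0b010001100111 = 010001100111
→ | → 111101100111 = 3943
→ << 1 (mod 2^12) → 111011001110 = 3790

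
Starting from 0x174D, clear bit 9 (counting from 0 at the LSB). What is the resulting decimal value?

5453

x = 1011101001101
bit 9 is currently 1; clear it via x & ~(1 << 9) = x & ~512
→ 1010101001101 = 5453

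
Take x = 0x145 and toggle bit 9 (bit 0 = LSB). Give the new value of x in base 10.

837

x = 0101000101
bit 9 is currently 0; toggle it via x ^ (1 << 9) = x ^ 512
→ 1101000101 = 837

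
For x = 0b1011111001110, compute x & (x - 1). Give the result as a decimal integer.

x = 1011111001110 = 6094
x - 1 = 1011111001101
AND   = 1011111001100 = 6092
(x & (x - 1) clears the lowest set bit of x.)

6092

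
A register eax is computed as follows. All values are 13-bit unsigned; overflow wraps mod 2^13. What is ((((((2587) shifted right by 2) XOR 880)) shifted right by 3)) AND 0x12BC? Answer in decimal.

2587 = 0101000011011
→ shifted right by 2 → 0001010000110 = 646
880 = 0001101110000
→ XOR → 0000111110110 = 502
→ shifted right by 3 → 0000000111110 = 62
0x12BC = 1001010111100
→ AND → 0000000111100 = 60

60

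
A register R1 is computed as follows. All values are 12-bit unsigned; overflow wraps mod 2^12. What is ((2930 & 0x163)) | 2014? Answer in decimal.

2930 = 101101110010
0x163 = 000101100011
→ & → 000101100010 = 354
2014 = 011111011110
→ | → 011111111110 = 2046

2046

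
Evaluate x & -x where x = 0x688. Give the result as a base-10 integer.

x = 11010001000 = 1672
-x (two's complement) = …00101111000
AND   = 00000001000 = 8
(x & -x isolates the lowest set bit of x.)

8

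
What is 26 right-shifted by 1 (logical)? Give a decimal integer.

26 = 11010
shift right by 1 → 01101 = 13
(equivalently, floor(26 / 2))

13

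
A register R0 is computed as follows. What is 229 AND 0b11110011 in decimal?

225

229 = 11100101
b = 11110011
AND → 11100001 = 225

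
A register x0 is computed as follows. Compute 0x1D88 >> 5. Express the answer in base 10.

0x1D88 = 1110110001000
shift right by 5 → 0000011101100 = 236
(equivalently, floor(7560 / 32))

236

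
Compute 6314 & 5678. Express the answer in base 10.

6314 = 1100010101010
5678 = 1011000101110
AND → 1000000101010 = 4138

4138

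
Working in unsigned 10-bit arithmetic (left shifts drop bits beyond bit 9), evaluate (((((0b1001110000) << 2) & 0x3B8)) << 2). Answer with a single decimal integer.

512

0b1001110000 = 1001110000
→ << 2 (mod 2^10) → 0111000000 = 448
0x3B8 = 1110111000
→ & → 0110000000 = 384
→ << 2 (mod 2^10) → 1000000000 = 512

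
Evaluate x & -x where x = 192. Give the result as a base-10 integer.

64

x = 11000000 = 192
-x (two's complement) = …01000000
AND   = 01000000 = 64
(x & -x isolates the lowest set bit of x.)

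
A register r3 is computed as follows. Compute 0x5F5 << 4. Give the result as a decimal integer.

0x5F5 = 000010111110101
shift left by 4 → 101111101010000 = 24400
(equivalently, 1525 × 2^4 = 1525 × 16)

24400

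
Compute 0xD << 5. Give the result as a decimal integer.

0xD = 000001101
shift left by 5 → 110100000 = 416
(equivalently, 13 × 2^5 = 13 × 32)

416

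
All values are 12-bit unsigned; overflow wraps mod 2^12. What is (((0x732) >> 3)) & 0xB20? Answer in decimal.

0x732 = 011100110010
→ >> 3 → 000011100110 = 230
0xB20 = 101100100000
→ & → 000000100000 = 32

32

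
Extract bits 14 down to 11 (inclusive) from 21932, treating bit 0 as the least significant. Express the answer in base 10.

v = 101010110101100
Shift right by 11: 1010
Mask low 4 bits: 1010 = 10

10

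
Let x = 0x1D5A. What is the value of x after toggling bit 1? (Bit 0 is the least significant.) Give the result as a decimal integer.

7512

x = 001110101011010
bit 1 is currently 1; toggle it via x ^ (1 << 1) = x ^ 2
→ 001110101011000 = 7512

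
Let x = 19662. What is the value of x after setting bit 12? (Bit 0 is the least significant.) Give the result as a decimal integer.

x = 100110011001110
bit 12 is currently 0; set it via x | (1 << 12) = x | 4096
→ 101110011001110 = 23758

23758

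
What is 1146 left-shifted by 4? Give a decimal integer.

1146 = 000010001111010
shift left by 4 → 100011110100000 = 18336
(equivalently, 1146 × 2^4 = 1146 × 16)

18336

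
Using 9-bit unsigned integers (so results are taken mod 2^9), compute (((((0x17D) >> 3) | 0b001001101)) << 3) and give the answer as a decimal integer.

0x17D = 101111101
→ >> 3 → 000101111 = 47
0b001001101 = 001001101
→ | → 001101111 = 111
→ << 3 (mod 2^9) → 101111000 = 376

376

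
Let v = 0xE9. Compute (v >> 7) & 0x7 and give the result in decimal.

1

v = 000011101001
Shift right by 7: 00001
Mask low 3 bits: 001 = 1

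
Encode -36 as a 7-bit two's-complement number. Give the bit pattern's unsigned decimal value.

36 in 7 bits: 0100100
Invert: 1011011
Add 1:  1011100 = 92
(Check: 2^7 - 36 = 128 - 36 = 92.)

92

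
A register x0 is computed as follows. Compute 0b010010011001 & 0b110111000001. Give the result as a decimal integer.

a = 010010011001
b = 110111000001
AND → 010010000001 = 1153

1153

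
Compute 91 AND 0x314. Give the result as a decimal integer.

16

91 = 0001011011
0x314 = 1100010100
AND → 0000010000 = 16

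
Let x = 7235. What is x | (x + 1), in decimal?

7239

x = 1110001000011 = 7235
x + 1 = 1110001000100
OR    = 1110001000111 = 7239
(x | (x + 1) sets the lowest cleared bit.)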